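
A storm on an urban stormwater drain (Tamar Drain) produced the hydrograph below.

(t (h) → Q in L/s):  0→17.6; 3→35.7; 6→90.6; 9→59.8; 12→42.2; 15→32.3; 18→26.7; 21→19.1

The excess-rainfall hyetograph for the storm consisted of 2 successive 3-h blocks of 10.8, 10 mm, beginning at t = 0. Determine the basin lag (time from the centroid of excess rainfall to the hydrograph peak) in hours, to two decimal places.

t_L ≈ 3.06 h

Centroid of excess rainfall: t_c = Σ P_i·t̄_i / ΣP_i = 2.9423 h (block centres at 1.5, 4.5 h).
Hydrograph peak occurs at t = 6 h, so basin lag t_L = 6 − 2.9423 = 3.06 h.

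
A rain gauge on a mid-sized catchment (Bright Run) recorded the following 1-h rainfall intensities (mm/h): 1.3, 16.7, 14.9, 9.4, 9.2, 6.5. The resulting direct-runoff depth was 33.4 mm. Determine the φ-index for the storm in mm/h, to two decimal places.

φ ≈ 4.66 mm/h

Only the 5 blocks with intensity above φ contribute runoff: 16.7, 14.9, 9.4, 9.2, 6.5 mm/h.
Σ(I−φ)·Δt = d  ⇒  (16.7+14.9+9.4+9.2+6.5 − 5φ)·1 = 33.4
φ = (56.70 − 33.4/1) / 5 = 4.66 mm/h.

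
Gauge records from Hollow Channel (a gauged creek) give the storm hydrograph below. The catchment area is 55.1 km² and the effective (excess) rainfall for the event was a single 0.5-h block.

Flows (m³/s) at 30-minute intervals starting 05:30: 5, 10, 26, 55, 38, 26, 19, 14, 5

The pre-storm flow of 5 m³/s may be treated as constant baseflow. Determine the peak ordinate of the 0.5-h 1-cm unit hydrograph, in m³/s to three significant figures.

U_p ≈ 100 m³/s

Direct runoff: 0.0, 5.0, 21.0, 50.0, 33.0, 21.0, 14.0, 9.0, 0.0 m³/s; ΣQ_DR = 153.0 m³/s, peak = 50.0 m³/s.
Runoff depth d = ΣQ_DR·Δt / A = 153.0 × 1800 / (55.1 km²) = 4.998 mm.
The 1-cm UH is the DRH scaled by (10 mm)/d, so U_p = 50.0 × 10/4.998 = 100 m³/s.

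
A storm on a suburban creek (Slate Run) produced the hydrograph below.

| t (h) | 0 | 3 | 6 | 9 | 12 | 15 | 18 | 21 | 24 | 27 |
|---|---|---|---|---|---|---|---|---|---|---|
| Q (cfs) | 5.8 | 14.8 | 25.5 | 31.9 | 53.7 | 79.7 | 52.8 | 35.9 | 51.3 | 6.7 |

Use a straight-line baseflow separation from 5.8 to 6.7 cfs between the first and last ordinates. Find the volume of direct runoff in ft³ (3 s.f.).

V ≈ 3.19 × 10^6 ft³

Direct-runoff ordinates (Q − Q_b): 0.00, 8.90, 19.50, 25.80, 47.50, 73.40, 46.40, 29.40, 44.70, 0.00 cfs.
ΣQ_DR = 295.6 cfs.
With Δt = 3 h = 10800 s, V = ΣQ_DR · Δt = 295.6 × 10800 = 3.19 × 10^6 ft³.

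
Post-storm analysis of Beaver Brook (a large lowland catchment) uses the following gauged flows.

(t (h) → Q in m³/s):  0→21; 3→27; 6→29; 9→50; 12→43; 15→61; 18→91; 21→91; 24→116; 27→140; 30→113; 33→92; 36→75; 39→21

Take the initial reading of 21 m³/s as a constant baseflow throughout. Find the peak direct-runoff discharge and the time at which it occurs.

Subtracting baseflow gives direct-runoff ordinates: 0.0, 6.0, 8.0, 29.0, 22.0, 40.0, 70.0, 70.0, 95.0, 119.0, 92.0, 71.0, 54.0, 0.0 m³/s.
The maximum is 119.0 m³/s, occurring at the reading for t = 27 h.

Q_p = 119.0 m³/s at t = 27 h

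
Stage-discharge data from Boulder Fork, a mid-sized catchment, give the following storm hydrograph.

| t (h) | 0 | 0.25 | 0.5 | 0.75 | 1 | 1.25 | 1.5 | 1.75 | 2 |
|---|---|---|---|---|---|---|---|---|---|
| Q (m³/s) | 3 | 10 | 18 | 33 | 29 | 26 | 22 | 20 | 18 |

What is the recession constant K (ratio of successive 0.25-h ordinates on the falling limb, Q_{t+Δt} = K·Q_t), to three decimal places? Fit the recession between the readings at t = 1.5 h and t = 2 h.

K ≈ 0.905

Using the recession-limb readings at t = 1.5 h and t = 2 h: Q falls from 22 to 18 m³/s over 2 intervals.
K = (Q₂/Q₁)^(1/2) = (18/22)^(1/2) = 0.905.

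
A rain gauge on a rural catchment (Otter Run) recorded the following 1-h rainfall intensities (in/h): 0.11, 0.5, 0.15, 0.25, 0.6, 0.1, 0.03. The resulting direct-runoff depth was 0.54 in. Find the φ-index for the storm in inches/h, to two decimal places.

Only the 2 blocks with intensity above φ contribute runoff: 0.5, 0.6 in/h.
Σ(I−φ)·Δt = d  ⇒  (0.5+0.6 − 2φ)·1 = 0.54
φ = (1.100 − 0.54/1) / 2 = 0.28 in/h.

φ ≈ 0.28 in/h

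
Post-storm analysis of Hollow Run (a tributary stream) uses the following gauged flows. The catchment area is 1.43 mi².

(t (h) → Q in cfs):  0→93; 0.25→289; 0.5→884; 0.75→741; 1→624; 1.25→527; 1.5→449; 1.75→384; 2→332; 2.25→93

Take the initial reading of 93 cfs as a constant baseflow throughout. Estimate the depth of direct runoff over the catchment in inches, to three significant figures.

d ≈ 0.944 in

Direct runoff: 0.0, 196.0, 791.0, 648.0, 531.0, 434.0, 356.0, 291.0, 239.0, 0.0 cfs; ΣQ_DR = 3486 cfs.
V = ΣQ_DR · Δt = 3486 × 900 s = 3.137 × 10^6 ft³.
Over A = 1.43 mi², depth = V / A = 0.944 in.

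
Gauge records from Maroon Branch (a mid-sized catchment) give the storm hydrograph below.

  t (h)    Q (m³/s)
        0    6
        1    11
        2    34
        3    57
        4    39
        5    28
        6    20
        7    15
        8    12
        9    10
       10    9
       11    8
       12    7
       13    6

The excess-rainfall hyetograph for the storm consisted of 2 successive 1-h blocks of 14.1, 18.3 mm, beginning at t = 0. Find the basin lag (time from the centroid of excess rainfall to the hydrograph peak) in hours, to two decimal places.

Centroid of excess rainfall: t_c = Σ P_i·t̄_i / ΣP_i = 1.0648 h (block centres at 0.5, 1.5 h).
Hydrograph peak occurs at t = 3 h, so basin lag t_L = 3 − 1.0648 = 1.94 h.

t_L ≈ 1.94 h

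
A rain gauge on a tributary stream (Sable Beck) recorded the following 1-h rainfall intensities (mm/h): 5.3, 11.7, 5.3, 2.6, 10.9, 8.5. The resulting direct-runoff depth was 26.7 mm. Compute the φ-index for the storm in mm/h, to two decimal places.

φ ≈ 3.00 mm/h

Only the 5 blocks with intensity above φ contribute runoff: 5.3, 11.7, 5.3, 10.9, 8.5 mm/h.
Σ(I−φ)·Δt = d  ⇒  (5.3+11.7+5.3+10.9+8.5 − 5φ)·1 = 26.7
φ = (41.70 − 26.7/1) / 5 = 3.00 mm/h.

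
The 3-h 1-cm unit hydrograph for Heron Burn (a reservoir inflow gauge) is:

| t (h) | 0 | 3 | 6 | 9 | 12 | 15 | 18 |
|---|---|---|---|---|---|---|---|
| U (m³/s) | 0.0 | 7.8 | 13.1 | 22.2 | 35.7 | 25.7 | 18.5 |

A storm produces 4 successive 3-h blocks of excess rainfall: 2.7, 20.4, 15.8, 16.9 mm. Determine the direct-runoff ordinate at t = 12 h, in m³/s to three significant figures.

Q ≈ 88.8 m³/s

By discrete convolution, Q_j = Σ (P_i / 10 mm) · U_{j−i}.
At t = 12 h (j=4): Q = (2.7/10)·35.7 + (20.4/10)·22.2 + (15.8/10)·13.1 + (16.9/10)·7.8 = 88.8 m³/s.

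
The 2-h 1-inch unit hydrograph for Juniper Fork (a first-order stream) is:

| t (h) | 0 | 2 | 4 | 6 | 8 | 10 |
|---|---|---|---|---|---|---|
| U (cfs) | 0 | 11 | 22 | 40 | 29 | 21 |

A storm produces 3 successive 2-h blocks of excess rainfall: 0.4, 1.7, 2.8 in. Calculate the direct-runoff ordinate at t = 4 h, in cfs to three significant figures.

By discrete convolution, Q_j = Σ (P_i / 1 in) · U_{j−i}.
At t = 4 h (j=2): Q = (0.4/1)·22 + (1.7/1)·11 + (2.8/1)·0 = 27.5 cfs.

Q ≈ 27.5 cfs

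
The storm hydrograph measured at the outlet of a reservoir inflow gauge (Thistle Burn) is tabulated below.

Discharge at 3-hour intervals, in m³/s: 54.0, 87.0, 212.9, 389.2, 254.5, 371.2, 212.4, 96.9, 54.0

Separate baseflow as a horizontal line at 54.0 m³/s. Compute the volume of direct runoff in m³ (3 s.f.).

Direct-runoff ordinates (Q − Q_b): 0.0, 33.0, 158.9, 335.2, 200.5, 317.2, 158.4, 42.9, 0.0 m³/s.
ΣQ_DR = 1246 m³/s.
With Δt = 3 h = 10800 s, V = ΣQ_DR · Δt = 1246 × 10800 = 1.35 × 10^7 m³.

V ≈ 1.35 × 10^7 m³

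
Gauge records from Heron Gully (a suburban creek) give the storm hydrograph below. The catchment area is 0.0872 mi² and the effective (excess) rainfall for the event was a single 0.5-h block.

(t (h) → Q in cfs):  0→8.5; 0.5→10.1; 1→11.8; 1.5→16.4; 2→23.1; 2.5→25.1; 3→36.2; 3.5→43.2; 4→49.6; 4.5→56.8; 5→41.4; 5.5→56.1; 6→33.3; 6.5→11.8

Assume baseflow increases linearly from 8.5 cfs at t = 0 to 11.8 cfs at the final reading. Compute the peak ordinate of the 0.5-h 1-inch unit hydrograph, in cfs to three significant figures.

Direct runoff: 0.00, 1.35, 2.79, 7.14, 13.58, 15.33, 26.18, 32.92, 39.07, 46.02, 30.36, 44.81, 21.75, 0.00 cfs; ΣQ_DR = 281.3 cfs, peak = 46.02 cfs.
Runoff depth d = ΣQ_DR·Δt / A = 281.3 × 1800 / (0.0872 mi²) = 2.499 in.
The 1-inch UH is the DRH scaled by (1 in)/d, so U_p = 46.02 × 1/2.499 = 18.4 cfs.

U_p ≈ 18.4 cfs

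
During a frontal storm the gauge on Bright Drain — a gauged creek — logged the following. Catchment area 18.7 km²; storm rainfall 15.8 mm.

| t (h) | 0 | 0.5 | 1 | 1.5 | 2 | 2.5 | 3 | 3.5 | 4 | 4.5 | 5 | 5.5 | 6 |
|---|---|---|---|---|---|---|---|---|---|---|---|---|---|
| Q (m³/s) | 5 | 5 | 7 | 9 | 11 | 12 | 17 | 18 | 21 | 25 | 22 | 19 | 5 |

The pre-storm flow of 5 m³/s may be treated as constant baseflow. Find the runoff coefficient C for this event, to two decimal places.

C ≈ 0.68

ΣQ_DR = 111.0 m³/s; V = ΣQ_DR·Δt = 1.998 × 10^5 m³.
Runoff depth d = V / A = 10.68 mm.
C = d / P = 10.68 / 15.8 = 0.68.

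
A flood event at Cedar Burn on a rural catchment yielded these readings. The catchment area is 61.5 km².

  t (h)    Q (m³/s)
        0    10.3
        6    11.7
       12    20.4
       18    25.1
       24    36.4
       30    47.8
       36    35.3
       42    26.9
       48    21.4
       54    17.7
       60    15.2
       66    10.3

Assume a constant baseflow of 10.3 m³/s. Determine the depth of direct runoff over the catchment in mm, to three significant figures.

d ≈ 54.4 mm

Direct runoff: 0.0, 1.4, 10.1, 14.8, 26.1, 37.5, 25.0, 16.6, 11.1, 7.4, 4.9, 0.0 m³/s; ΣQ_DR = 154.9 m³/s.
V = ΣQ_DR · Δt = 154.9 × 21600 s = 3.346 × 10^6 m³.
Over A = 61.5 km², depth = V / A = 54.4 mm.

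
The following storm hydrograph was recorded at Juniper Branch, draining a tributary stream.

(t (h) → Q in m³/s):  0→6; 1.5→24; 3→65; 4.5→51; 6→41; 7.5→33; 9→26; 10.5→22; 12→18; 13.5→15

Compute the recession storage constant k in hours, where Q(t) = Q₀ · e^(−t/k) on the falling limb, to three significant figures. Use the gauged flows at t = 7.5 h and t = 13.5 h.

On the falling limb, Q drops from 33 to 15 m³/s between t = 7.5 h and t = 13.5 h (Δt = 6 h).
k = −Δt / ln(Q₂/Q₁) = −6 / ln(15/33) = 7.61 h.

k ≈ 7.61 h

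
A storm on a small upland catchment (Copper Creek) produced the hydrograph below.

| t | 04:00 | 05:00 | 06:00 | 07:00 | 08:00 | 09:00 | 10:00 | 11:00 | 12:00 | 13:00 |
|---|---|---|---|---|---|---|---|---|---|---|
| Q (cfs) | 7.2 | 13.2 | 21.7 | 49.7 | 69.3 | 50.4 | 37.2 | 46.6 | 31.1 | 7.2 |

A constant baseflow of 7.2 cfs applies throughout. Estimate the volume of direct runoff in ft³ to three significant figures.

V ≈ 9.42 × 10^5 ft³

Direct-runoff ordinates (Q − Q_b): 0.0, 6.0, 14.5, 42.5, 62.1, 43.2, 30.0, 39.4, 23.9, 0.0 cfs.
ΣQ_DR = 261.6 cfs.
With Δt = 1 h = 3600 s, V = ΣQ_DR · Δt = 261.6 × 3600 = 9.42 × 10^5 ft³.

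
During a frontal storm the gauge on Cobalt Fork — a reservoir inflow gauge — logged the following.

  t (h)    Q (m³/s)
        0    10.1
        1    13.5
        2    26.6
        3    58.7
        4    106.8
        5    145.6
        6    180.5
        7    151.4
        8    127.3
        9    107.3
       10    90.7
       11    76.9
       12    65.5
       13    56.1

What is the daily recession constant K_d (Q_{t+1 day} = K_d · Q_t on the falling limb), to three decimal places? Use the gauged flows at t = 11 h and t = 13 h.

Between t = 11 h and t = 13 h the flow falls from 76.9 to 56.1 m³/s over 2×1 h = 2 h.
Per-interval ratio K = (56.1/76.9)^(1/2) = 0.8541; K_d = K^(24/1) = 0.023.

K_d ≈ 0.023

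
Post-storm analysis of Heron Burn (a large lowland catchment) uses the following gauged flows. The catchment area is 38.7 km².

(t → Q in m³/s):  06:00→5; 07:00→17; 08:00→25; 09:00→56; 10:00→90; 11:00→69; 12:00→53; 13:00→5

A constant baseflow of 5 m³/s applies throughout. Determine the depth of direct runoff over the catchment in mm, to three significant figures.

d ≈ 26.0 mm

Direct runoff: 0.0, 12.0, 20.0, 51.0, 85.0, 64.0, 48.0, 0.0 m³/s; ΣQ_DR = 280.0 m³/s.
V = ΣQ_DR · Δt = 280.0 × 3600 s = 1.008 × 10^6 m³.
Over A = 38.7 km², depth = V / A = 26.0 mm.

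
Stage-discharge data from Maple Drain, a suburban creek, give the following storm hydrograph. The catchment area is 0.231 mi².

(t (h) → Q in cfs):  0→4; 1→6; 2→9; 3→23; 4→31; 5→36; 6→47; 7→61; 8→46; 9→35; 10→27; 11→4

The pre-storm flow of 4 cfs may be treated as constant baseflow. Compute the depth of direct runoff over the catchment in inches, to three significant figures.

Direct runoff: 0.0, 2.0, 5.0, 19.0, 27.0, 32.0, 43.0, 57.0, 42.0, 31.0, 23.0, 0.0 cfs; ΣQ_DR = 281.0 cfs.
V = ΣQ_DR · Δt = 281.0 × 3600 s = 1.012 × 10^6 ft³.
Over A = 0.231 mi², depth = V / A = 1.88 in.

d ≈ 1.88 in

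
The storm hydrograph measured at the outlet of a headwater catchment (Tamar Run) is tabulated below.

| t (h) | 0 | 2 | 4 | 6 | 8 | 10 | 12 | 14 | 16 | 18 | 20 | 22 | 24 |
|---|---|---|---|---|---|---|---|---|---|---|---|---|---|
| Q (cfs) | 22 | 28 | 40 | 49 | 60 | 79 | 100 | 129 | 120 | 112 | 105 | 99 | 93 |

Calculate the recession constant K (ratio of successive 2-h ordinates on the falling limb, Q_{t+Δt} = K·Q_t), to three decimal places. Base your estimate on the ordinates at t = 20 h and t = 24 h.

Using the recession-limb readings at t = 20 h and t = 24 h: Q falls from 105 to 93 cfs over 2 intervals.
K = (Q₂/Q₁)^(1/2) = (93/105)^(1/2) = 0.941.

K ≈ 0.941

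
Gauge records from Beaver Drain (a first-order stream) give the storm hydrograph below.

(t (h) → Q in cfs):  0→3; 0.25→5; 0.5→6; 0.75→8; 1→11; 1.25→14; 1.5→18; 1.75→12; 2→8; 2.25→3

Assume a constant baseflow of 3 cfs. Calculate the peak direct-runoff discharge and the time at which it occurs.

Q_p = 15.0 cfs at t = 1.5 h

Subtracting baseflow gives direct-runoff ordinates: 0.0, 2.0, 3.0, 5.0, 8.0, 11.0, 15.0, 9.0, 5.0, 0.0 cfs.
The maximum is 15.0 cfs, occurring at the reading for t = 1.5 h.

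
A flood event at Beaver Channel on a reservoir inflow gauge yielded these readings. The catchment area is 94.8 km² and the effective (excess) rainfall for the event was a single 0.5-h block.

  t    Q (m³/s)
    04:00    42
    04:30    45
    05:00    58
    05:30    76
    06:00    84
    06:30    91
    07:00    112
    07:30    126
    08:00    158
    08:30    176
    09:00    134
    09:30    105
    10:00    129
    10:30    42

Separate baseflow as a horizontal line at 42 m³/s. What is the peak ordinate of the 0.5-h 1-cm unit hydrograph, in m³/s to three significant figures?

Direct runoff: 0.0, 3.0, 16.0, 34.0, 42.0, 49.0, 70.0, 84.0, 116.0, 134.0, 92.0, 63.0, 87.0, 0.0 m³/s; ΣQ_DR = 790.0 m³/s, peak = 134.0 m³/s.
Runoff depth d = ΣQ_DR·Δt / A = 790.0 × 1800 / (94.8 km²) = 15.00 mm.
The 1-cm UH is the DRH scaled by (10 mm)/d, so U_p = 134.0 × 10/15.00 = 89.3 m³/s.

U_p ≈ 89.3 m³/s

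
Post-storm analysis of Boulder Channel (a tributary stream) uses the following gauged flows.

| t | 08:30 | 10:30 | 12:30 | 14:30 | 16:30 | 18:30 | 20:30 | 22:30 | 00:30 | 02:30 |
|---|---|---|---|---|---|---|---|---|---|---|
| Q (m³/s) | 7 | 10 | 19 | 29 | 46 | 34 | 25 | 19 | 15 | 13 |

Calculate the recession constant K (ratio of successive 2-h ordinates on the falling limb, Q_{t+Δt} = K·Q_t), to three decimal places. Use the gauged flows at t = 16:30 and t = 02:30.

Using the recession-limb readings at t = 16:30 and t = 02:30: Q falls from 46 to 13 m³/s over 5 intervals.
K = (Q₂/Q₁)^(1/5) = (13/46)^(1/5) = 0.777.

K ≈ 0.777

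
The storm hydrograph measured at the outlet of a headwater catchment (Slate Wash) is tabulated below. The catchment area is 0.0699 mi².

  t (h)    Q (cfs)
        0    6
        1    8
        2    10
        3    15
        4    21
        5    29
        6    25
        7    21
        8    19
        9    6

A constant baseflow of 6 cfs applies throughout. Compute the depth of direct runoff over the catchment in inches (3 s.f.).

d ≈ 2.22 in

Direct runoff: 0.0, 2.0, 4.0, 9.0, 15.0, 23.0, 19.0, 15.0, 13.0, 0.0 cfs; ΣQ_DR = 100.0 cfs.
V = ΣQ_DR · Δt = 100.0 × 3600 s = 3.600 × 10^5 ft³.
Over A = 0.0699 mi², depth = V / A = 2.22 in.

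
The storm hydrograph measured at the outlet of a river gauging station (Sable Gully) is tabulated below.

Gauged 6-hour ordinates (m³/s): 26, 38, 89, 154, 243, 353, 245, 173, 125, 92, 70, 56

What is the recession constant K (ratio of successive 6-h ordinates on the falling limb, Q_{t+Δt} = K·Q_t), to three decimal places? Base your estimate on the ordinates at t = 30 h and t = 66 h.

K ≈ 0.736

Using the recession-limb readings at t = 30 h and t = 66 h: Q falls from 353 to 56 m³/s over 6 intervals.
K = (Q₂/Q₁)^(1/6) = (56/353)^(1/6) = 0.736.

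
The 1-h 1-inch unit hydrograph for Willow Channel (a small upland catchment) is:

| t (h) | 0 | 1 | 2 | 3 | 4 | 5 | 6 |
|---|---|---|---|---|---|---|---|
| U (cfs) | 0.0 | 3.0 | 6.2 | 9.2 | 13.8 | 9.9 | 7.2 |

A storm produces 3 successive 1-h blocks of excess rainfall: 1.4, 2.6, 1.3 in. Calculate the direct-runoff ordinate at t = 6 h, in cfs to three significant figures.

Q ≈ 53.8 cfs

By discrete convolution, Q_j = Σ (P_i / 1 in) · U_{j−i}.
At t = 6 h (j=6): Q = (1.4/1)·7.2 + (2.6/1)·9.9 + (1.3/1)·13.8 = 53.8 cfs.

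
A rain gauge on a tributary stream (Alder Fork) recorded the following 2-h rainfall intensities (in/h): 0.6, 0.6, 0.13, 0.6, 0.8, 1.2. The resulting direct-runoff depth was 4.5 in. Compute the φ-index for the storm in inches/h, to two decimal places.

Only the 5 blocks with intensity above φ contribute runoff: 0.6, 0.6, 0.6, 0.8, 1.2 in/h.
Σ(I−φ)·Δt = d  ⇒  (0.6+0.6+0.6+0.8+1.2 − 5φ)·2 = 4.5
φ = (3.800 − 4.5/2) / 5 = 0.31 in/h.

φ ≈ 0.31 in/h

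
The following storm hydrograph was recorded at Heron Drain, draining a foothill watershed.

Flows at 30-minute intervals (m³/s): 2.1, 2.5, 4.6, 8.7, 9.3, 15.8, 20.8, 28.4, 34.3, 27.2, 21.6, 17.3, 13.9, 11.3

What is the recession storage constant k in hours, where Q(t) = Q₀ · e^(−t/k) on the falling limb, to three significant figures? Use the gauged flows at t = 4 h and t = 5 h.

On the falling limb, Q drops from 34.3 to 21.6 m³/s between t = 4 h and t = 5 h (Δt = 1 h).
k = −Δt / ln(Q₂/Q₁) = −1 / ln(21.6/34.3) = 2.16 h.

k ≈ 2.16 h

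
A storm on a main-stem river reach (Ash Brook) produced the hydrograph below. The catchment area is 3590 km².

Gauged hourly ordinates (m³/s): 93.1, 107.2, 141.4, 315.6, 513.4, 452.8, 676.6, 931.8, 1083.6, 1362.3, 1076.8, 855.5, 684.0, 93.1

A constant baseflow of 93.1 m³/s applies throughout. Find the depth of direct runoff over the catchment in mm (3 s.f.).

d ≈ 7.10 mm

Direct runoff: 0.0, 14.1, 48.3, 222.5, 420.3, 359.7, 583.5, 838.7, 990.5, 1269.2, 983.7, 762.4, 590.9, 0.0 m³/s; ΣQ_DR = 7084 m³/s.
V = ΣQ_DR · Δt = 7084 × 3600 s = 2.550 × 10^7 m³.
Over A = 3590 km², depth = V / A = 7.10 mm.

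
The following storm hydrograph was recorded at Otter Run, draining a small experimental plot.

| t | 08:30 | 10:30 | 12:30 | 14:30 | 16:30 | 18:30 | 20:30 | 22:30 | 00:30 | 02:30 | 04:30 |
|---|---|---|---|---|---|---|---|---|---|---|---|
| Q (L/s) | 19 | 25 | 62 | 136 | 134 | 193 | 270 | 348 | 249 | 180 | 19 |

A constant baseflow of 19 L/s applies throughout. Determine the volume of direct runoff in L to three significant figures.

V ≈ 1.03 × 10^7 L

Direct-runoff ordinates (Q − Q_b): 0.0, 6.0, 43.0, 117.0, 115.0, 174.0, 251.0, 329.0, 230.0, 161.0, 0.0 L/s.
ΣQ_DR = 1426 L/s.
With Δt = 2 h = 7200 s, V = ΣQ_DR · Δt = 1426 × 7200 = 1.03 × 10^7 L.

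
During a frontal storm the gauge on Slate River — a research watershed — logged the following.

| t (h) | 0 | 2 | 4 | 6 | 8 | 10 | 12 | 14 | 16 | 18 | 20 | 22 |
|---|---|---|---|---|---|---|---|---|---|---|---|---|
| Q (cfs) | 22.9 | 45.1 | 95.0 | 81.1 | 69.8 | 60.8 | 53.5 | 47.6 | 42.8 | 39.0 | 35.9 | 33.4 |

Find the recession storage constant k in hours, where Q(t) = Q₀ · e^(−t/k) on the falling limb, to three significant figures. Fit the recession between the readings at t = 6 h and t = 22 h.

k ≈ 18.0 h

On the falling limb, Q drops from 81.1 to 33.4 cfs between t = 6 h and t = 22 h (Δt = 16 h).
k = −Δt / ln(Q₂/Q₁) = −16 / ln(33.4/81.1) = 18.0 h.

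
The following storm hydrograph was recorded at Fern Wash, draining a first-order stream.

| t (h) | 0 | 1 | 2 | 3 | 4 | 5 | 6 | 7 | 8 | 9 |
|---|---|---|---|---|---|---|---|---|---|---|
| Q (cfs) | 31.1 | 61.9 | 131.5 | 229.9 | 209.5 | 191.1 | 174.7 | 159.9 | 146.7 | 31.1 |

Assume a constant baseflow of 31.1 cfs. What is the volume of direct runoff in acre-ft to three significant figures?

Direct-runoff ordinates (Q − Q_b): 0.0, 30.8, 100.4, 198.8, 178.4, 160.0, 143.6, 128.8, 115.6, 0.0 cfs.
ΣQ_DR = 1056 cfs.
With Δt = 1 h = 3600 s, V = ΣQ_DR · Δt = 1056 × 3600 = 3.80 × 10^6 ft³ = 87.3 acre-ft.

V ≈ 87.3 acre-ft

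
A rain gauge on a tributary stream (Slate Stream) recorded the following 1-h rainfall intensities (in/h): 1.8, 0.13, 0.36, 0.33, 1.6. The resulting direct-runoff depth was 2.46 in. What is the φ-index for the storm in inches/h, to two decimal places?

φ ≈ 0.47 in/h

Only the 2 blocks with intensity above φ contribute runoff: 1.8, 1.6 in/h.
Σ(I−φ)·Δt = d  ⇒  (1.8+1.6 − 2φ)·1 = 2.46
φ = (3.400 − 2.46/1) / 2 = 0.47 in/h.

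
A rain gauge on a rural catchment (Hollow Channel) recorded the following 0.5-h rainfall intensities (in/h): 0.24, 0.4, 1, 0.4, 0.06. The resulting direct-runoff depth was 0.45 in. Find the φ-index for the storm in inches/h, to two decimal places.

Only the 3 blocks with intensity above φ contribute runoff: 0.4, 1, 0.4 in/h.
Σ(I−φ)·Δt = d  ⇒  (0.4+1+0.4 − 3φ)·0.5 = 0.45
φ = (1.800 − 0.45/0.5) / 3 = 0.30 in/h.

φ ≈ 0.30 in/h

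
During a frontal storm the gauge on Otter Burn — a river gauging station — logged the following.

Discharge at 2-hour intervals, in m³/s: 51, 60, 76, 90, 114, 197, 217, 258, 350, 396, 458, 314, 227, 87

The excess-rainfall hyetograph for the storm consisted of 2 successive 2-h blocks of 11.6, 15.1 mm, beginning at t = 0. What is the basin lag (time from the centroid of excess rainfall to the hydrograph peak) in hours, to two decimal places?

t_L ≈ 17.87 h

Centroid of excess rainfall: t_c = Σ P_i·t̄_i / ΣP_i = 2.1311 h (block centres at 1, 3 h).
Hydrograph peak occurs at t = 20 h, so basin lag t_L = 20 − 2.1311 = 17.87 h.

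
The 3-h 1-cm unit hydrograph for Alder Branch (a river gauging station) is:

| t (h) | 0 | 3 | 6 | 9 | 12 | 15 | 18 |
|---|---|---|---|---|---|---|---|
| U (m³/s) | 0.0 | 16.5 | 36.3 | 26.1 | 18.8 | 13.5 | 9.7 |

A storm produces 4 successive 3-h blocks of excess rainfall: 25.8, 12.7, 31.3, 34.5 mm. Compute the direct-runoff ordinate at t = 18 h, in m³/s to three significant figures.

Q ≈ 191 m³/s

By discrete convolution, Q_j = Σ (P_i / 10 mm) · U_{j−i}.
At t = 18 h (j=6): Q = (25.8/10)·9.7 + (12.7/10)·13.5 + (31.3/10)·18.8 + (34.5/10)·26.1 = 191 m³/s.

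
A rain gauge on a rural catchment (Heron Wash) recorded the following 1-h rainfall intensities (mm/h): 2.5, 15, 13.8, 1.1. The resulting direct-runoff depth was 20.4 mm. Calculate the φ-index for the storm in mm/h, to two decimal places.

φ ≈ 4.20 mm/h

Only the 2 blocks with intensity above φ contribute runoff: 15, 13.8 mm/h.
Σ(I−φ)·Δt = d  ⇒  (15+13.8 − 2φ)·1 = 20.4
φ = (28.80 − 20.4/1) / 2 = 4.20 mm/h.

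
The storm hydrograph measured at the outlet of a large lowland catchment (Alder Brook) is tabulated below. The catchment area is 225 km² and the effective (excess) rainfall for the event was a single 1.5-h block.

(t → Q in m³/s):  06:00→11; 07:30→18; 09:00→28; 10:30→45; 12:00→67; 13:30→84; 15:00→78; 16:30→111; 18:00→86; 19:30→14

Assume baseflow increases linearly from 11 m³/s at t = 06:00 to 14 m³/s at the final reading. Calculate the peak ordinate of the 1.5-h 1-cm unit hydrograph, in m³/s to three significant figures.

U_p ≈ 97.6 m³/s

Direct runoff: 0.00, 6.67, 16.33, 33.00, 54.67, 71.33, 65.00, 97.67, 72.33, 0.00 m³/s; ΣQ_DR = 417.0 m³/s, peak = 97.67 m³/s.
Runoff depth d = ΣQ_DR·Δt / A = 417.0 × 5400 / (225 km²) = 10.01 mm.
The 1-cm UH is the DRH scaled by (10 mm)/d, so U_p = 97.67 × 10/10.01 = 97.6 m³/s.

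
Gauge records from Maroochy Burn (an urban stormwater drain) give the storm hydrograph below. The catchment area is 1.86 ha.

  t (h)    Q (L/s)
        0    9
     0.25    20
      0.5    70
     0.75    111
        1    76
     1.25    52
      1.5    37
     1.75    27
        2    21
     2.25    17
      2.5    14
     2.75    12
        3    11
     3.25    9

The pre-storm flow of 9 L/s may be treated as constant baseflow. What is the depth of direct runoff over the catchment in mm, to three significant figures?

d ≈ 17.4 mm

Direct runoff: 0.0, 11.0, 61.0, 102.0, 67.0, 43.0, 28.0, 18.0, 12.0, 8.0, 5.0, 3.0, 2.0, 0.0 L/s; ΣQ_DR = 360.0 L/s.
V = ΣQ_DR · Δt = 360.0 × 900 s = 3.240 × 10^5 L.
Over A = 1.86 ha, depth = V / A = 17.4 mm.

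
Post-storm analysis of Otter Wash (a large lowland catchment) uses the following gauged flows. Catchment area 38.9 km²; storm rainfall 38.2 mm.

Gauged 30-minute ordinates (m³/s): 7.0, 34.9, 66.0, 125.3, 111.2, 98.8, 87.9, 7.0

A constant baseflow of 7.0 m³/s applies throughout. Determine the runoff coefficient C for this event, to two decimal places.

ΣQ_DR = 482.1 m³/s; V = ΣQ_DR·Δt = 8.678 × 10^5 m³.
Runoff depth d = V / A = 22.31 mm.
C = d / P = 22.31 / 38.2 = 0.58.

C ≈ 0.58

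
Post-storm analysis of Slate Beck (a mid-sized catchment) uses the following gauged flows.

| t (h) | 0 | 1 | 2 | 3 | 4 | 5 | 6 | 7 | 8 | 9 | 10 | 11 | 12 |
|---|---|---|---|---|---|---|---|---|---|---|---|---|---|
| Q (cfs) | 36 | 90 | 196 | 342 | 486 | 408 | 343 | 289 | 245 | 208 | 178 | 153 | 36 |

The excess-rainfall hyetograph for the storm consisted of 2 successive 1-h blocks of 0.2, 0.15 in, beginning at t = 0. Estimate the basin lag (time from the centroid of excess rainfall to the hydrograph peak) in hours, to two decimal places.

t_L ≈ 3.07 h

Centroid of excess rainfall: t_c = Σ P_i·t̄_i / ΣP_i = 0.9286 h (block centres at 0.5, 1.5 h).
Hydrograph peak occurs at t = 4 h, so basin lag t_L = 4 − 0.9286 = 3.07 h.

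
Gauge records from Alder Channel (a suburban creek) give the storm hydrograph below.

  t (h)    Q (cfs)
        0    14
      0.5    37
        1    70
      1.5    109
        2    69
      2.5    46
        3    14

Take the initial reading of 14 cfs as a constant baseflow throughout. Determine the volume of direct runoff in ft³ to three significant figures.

Direct-runoff ordinates (Q − Q_b): 0.0, 23.0, 56.0, 95.0, 55.0, 32.0, 0.0 cfs.
ΣQ_DR = 261.0 cfs.
With Δt = 0.5 h = 1800 s, V = ΣQ_DR · Δt = 261.0 × 1800 = 4.70 × 10^5 ft³.

V ≈ 4.70 × 10^5 ft³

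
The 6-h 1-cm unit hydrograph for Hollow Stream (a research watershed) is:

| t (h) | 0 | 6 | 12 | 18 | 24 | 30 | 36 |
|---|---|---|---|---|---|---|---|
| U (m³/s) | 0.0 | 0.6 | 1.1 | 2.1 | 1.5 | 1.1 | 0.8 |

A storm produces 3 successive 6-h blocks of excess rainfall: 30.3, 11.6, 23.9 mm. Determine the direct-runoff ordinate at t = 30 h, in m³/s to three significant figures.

By discrete convolution, Q_j = Σ (P_i / 10 mm) · U_{j−i}.
At t = 30 h (j=5): Q = (30.3/10)·1.1 + (11.6/10)·1.5 + (23.9/10)·2.1 = 10.1 m³/s.

Q ≈ 10.1 m³/s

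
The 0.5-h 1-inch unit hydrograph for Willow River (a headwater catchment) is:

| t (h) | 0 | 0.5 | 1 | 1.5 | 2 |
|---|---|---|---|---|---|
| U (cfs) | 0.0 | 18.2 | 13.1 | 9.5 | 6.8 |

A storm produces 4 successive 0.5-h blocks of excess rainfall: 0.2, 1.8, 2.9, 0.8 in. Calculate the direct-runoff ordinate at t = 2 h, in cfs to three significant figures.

By discrete convolution, Q_j = Σ (P_i / 1 in) · U_{j−i}.
At t = 2 h (j=4): Q = (0.2/1)·6.8 + (1.8/1)·9.5 + (2.9/1)·13.1 + (0.8/1)·18.2 = 71.0 cfs.

Q ≈ 71.0 cfs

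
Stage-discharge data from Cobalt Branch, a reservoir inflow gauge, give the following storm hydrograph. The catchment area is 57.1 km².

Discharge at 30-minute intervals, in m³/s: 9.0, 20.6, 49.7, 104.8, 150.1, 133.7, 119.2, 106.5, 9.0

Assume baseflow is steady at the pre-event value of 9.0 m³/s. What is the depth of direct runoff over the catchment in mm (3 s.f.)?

Direct runoff: 0.0, 11.6, 40.7, 95.8, 141.1, 124.7, 110.2, 97.5, 0.0 m³/s; ΣQ_DR = 621.6 m³/s.
V = ΣQ_DR · Δt = 621.6 × 1800 s = 1.119 × 10^6 m³.
Over A = 57.1 km², depth = V / A = 19.6 mm.

d ≈ 19.6 mm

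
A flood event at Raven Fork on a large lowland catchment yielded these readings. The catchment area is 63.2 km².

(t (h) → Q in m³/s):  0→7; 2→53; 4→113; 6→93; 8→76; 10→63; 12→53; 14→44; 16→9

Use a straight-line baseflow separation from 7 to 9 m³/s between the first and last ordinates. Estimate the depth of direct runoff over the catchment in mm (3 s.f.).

Direct runoff: 0.00, 45.75, 105.50, 85.25, 68.00, 54.75, 44.50, 35.25, 0.00 m³/s; ΣQ_DR = 439.0 m³/s.
V = ΣQ_DR · Δt = 439.0 × 7200 s = 3.161 × 10^6 m³.
Over A = 63.2 km², depth = V / A = 50.0 mm.

d ≈ 50.0 mm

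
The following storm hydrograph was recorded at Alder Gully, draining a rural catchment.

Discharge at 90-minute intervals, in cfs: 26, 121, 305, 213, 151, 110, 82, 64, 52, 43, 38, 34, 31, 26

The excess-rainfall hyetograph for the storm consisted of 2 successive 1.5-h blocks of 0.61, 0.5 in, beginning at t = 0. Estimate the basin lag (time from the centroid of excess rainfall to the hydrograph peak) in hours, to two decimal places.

t_L ≈ 1.57 h

Centroid of excess rainfall: t_c = Σ P_i·t̄_i / ΣP_i = 1.4257 h (block centres at 0.75, 2.25 h).
Hydrograph peak occurs at t = 3 h, so basin lag t_L = 3 − 1.4257 = 1.57 h.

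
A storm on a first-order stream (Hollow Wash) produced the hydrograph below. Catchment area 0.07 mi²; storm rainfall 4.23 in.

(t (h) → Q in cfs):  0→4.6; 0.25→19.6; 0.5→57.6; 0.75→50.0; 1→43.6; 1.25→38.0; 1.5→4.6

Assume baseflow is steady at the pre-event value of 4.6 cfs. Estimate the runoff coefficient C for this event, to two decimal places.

ΣQ_DR = 185.8 cfs; V = ΣQ_DR·Δt = 1.672 × 10^5 ft³.
Runoff depth d = V / A = 1.028 in.
C = d / P = 1.028 / 4.23 = 0.24.

C ≈ 0.24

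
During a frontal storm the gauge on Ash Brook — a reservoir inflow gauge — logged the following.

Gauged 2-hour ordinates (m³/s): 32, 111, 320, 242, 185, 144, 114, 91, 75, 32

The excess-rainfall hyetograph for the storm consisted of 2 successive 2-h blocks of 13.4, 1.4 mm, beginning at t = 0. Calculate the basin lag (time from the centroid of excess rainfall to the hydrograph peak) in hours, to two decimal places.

t_L ≈ 2.81 h

Centroid of excess rainfall: t_c = Σ P_i·t̄_i / ΣP_i = 1.1892 h (block centres at 1, 3 h).
Hydrograph peak occurs at t = 4 h, so basin lag t_L = 4 − 1.1892 = 2.81 h.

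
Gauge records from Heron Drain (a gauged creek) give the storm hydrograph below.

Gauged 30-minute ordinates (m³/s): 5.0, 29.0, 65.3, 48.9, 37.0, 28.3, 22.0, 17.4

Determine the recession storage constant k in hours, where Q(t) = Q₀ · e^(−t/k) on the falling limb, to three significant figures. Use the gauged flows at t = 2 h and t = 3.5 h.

k ≈ 1.99 h

On the falling limb, Q drops from 37.0 to 17.4 m³/s between t = 2 h and t = 3.5 h (Δt = 1.5 h).
k = −Δt / ln(Q₂/Q₁) = −1.5 / ln(17.4/37.0) = 1.99 h.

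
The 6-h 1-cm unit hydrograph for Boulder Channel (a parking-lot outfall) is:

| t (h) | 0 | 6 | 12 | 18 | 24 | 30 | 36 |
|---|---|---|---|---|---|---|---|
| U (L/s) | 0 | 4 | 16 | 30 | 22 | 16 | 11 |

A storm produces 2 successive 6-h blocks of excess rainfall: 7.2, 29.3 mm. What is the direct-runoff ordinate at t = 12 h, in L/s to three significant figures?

By discrete convolution, Q_j = Σ (P_i / 10 mm) · U_{j−i}.
At t = 12 h (j=2): Q = (7.2/10)·16 + (29.3/10)·4 = 23.2 L/s.

Q ≈ 23.2 L/s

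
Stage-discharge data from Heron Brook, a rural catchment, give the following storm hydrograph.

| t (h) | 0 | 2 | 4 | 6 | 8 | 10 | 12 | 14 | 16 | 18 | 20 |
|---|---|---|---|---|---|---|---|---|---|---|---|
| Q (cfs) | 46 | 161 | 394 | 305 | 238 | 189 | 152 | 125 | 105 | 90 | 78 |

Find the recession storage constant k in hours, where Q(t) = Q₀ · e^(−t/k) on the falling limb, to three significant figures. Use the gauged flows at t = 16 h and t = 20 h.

On the falling limb, Q drops from 105 to 78 cfs between t = 16 h and t = 20 h (Δt = 4 h).
k = −Δt / ln(Q₂/Q₁) = −4 / ln(78/105) = 13.5 h.

k ≈ 13.5 h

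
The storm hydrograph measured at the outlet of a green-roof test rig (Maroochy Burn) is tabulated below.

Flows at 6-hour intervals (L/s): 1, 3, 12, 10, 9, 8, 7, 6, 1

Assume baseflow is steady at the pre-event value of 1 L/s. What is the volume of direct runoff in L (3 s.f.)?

Direct-runoff ordinates (Q − Q_b): 0.0, 2.0, 11.0, 9.0, 8.0, 7.0, 6.0, 5.0, 0.0 L/s.
ΣQ_DR = 48.00 L/s.
With Δt = 6 h = 21600 s, V = ΣQ_DR · Δt = 48.00 × 21600 = 1.04 × 10^6 L.

V ≈ 1.04 × 10^6 L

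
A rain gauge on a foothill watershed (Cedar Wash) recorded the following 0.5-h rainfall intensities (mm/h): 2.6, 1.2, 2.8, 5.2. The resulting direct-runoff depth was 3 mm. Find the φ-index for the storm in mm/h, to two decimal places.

Only the 3 blocks with intensity above φ contribute runoff: 2.6, 2.8, 5.2 mm/h.
Σ(I−φ)·Δt = d  ⇒  (2.6+2.8+5.2 − 3φ)·0.5 = 3
φ = (10.60 − 3/0.5) / 3 = 1.53 mm/h.

φ ≈ 1.53 mm/h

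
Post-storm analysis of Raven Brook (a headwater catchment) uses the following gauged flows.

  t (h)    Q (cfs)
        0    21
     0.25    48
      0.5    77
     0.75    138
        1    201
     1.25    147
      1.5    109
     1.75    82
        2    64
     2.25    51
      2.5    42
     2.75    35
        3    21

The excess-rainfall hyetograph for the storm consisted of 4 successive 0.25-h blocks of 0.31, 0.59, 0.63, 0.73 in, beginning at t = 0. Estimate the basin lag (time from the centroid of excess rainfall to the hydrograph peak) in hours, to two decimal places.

Centroid of excess rainfall: t_c = Σ P_i·t̄_i / ΣP_i = 0.5719 h (block centres at 0.125, 0.375, 0.625, 0.875 h).
Hydrograph peak occurs at t = 1 h, so basin lag t_L = 1 − 0.5719 = 0.43 h.

t_L ≈ 0.43 h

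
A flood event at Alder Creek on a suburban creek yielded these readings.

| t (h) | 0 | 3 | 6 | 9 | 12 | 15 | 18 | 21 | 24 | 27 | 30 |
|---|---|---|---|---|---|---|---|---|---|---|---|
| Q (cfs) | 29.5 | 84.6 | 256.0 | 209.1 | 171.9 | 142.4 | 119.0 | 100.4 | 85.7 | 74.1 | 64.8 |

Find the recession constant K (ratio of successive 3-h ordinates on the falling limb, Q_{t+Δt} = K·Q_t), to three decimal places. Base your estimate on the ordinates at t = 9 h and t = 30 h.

Using the recession-limb readings at t = 9 h and t = 30 h: Q falls from 209.1 to 64.8 cfs over 7 intervals.
K = (Q₂/Q₁)^(1/7) = (64.8/209.1)^(1/7) = 0.846.

K ≈ 0.846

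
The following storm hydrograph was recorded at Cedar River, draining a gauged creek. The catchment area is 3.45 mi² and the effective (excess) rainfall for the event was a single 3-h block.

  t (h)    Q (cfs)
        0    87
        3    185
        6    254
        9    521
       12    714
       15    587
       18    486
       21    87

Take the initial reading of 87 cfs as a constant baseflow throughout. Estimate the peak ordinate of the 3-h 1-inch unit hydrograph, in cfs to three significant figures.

U_p ≈ 209 cfs

Direct runoff: 0.0, 98.0, 167.0, 434.0, 627.0, 500.0, 399.0, 0.0 cfs; ΣQ_DR = 2225 cfs, peak = 627.0 cfs.
Runoff depth d = ΣQ_DR·Δt / A = 2225 × 10800 / (3.45 mi²) = 2.998 in.
The 1-inch UH is the DRH scaled by (1 in)/d, so U_p = 627.0 × 1/2.998 = 209 cfs.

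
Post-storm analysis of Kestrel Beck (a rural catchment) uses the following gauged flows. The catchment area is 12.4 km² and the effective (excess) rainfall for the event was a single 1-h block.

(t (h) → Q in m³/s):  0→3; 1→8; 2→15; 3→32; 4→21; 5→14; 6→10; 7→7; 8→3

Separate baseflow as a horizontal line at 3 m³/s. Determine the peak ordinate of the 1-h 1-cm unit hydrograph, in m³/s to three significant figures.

U_p ≈ 11.6 m³/s

Direct runoff: 0.0, 5.0, 12.0, 29.0, 18.0, 11.0, 7.0, 4.0, 0.0 m³/s; ΣQ_DR = 86.00 m³/s, peak = 29.0 m³/s.
Runoff depth d = ΣQ_DR·Δt / A = 86.00 × 3600 / (12.4 km²) = 24.97 mm.
The 1-cm UH is the DRH scaled by (10 mm)/d, so U_p = 29.0 × 10/24.97 = 11.6 m³/s.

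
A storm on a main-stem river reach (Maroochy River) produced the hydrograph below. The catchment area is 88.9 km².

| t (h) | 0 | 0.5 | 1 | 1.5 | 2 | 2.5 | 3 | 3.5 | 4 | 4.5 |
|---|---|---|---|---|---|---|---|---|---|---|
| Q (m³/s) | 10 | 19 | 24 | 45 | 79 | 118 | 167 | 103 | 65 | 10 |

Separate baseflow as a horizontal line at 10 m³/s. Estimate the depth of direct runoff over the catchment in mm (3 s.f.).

Direct runoff: 0.0, 9.0, 14.0, 35.0, 69.0, 108.0, 157.0, 93.0, 55.0, 0.0 m³/s; ΣQ_DR = 540.0 m³/s.
V = ΣQ_DR · Δt = 540.0 × 1800 s = 9.720 × 10^5 m³.
Over A = 88.9 km², depth = V / A = 10.9 mm.

d ≈ 10.9 mm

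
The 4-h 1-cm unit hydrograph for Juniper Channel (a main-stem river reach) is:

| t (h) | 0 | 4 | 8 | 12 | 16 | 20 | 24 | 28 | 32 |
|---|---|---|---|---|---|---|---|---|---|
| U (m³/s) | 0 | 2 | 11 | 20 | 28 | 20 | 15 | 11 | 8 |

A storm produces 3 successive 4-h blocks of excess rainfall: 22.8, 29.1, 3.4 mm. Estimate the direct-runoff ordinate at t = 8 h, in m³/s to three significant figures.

By discrete convolution, Q_j = Σ (P_i / 10 mm) · U_{j−i}.
At t = 8 h (j=2): Q = (22.8/10)·11 + (29.1/10)·2 + (3.4/10)·0 = 30.9 m³/s.

Q ≈ 30.9 m³/s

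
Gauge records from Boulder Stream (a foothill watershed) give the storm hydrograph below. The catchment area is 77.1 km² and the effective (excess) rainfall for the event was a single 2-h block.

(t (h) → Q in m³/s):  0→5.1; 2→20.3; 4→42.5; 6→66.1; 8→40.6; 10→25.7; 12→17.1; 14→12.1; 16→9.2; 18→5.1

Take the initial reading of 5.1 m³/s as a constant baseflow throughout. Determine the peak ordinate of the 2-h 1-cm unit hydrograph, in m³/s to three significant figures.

Direct runoff: 0.0, 15.2, 37.4, 61.0, 35.5, 20.6, 12.0, 7.0, 4.1, 0.0 m³/s; ΣQ_DR = 192.8 m³/s, peak = 61.0 m³/s.
Runoff depth d = ΣQ_DR·Δt / A = 192.8 × 7200 / (77.1 km²) = 18.00 mm.
The 1-cm UH is the DRH scaled by (10 mm)/d, so U_p = 61.0 × 10/18.00 = 33.9 m³/s.

U_p ≈ 33.9 m³/s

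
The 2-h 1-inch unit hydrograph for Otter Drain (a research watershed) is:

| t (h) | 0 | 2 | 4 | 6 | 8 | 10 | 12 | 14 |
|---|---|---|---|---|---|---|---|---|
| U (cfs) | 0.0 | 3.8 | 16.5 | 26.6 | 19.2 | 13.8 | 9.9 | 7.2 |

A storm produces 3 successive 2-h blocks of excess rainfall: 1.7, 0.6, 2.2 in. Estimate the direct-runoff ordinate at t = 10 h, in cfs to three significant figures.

By discrete convolution, Q_j = Σ (P_i / 1 in) · U_{j−i}.
At t = 10 h (j=5): Q = (1.7/1)·13.8 + (0.6/1)·19.2 + (2.2/1)·26.6 = 93.5 cfs.

Q ≈ 93.5 cfs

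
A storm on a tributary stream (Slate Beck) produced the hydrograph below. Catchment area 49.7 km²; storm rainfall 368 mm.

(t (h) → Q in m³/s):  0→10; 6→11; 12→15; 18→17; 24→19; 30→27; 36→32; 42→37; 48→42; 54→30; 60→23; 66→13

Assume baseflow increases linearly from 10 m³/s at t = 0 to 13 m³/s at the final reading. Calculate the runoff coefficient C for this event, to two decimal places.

ΣQ_DR = 138.0 m³/s; V = ΣQ_DR·Δt = 2.981 × 10^6 m³.
Runoff depth d = V / A = 59.98 mm.
C = d / P = 59.98 / 368 = 0.16.

C ≈ 0.16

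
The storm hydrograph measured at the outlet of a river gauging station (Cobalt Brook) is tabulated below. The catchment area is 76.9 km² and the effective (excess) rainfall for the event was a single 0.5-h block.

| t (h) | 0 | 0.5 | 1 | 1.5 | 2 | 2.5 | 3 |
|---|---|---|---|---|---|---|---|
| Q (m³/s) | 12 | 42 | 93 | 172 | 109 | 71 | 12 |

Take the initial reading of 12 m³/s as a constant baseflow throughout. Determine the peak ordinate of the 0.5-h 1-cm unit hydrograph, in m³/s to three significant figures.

Direct runoff: 0.0, 30.0, 81.0, 160.0, 97.0, 59.0, 0.0 m³/s; ΣQ_DR = 427.0 m³/s, peak = 160.0 m³/s.
Runoff depth d = ΣQ_DR·Δt / A = 427.0 × 1800 / (76.9 km²) = 9.995 mm.
The 1-cm UH is the DRH scaled by (10 mm)/d, so U_p = 160.0 × 10/9.995 = 160 m³/s.

U_p ≈ 160 m³/s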